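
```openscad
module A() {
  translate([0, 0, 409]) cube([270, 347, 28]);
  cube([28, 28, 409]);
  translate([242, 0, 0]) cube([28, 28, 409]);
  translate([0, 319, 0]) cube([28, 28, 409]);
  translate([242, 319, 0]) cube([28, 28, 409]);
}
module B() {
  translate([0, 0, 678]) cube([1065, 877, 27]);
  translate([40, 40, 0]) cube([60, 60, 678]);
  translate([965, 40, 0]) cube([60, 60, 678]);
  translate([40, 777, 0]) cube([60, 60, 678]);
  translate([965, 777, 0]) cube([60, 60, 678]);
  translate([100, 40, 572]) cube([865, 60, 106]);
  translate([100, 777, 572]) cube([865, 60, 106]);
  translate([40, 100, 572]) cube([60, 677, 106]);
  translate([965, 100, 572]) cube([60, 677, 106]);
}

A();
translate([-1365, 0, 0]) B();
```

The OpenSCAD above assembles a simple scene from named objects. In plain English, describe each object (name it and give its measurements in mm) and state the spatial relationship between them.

A is a four-legged stool. The seat is 270×347 mm, 28 mm thick, top at z = 437 mm. It stands on four square legs, each 28×28 mm in cross-section, from z = 0 to the seat underside, each flush with a corner of the seat.

B is a rectangular dining table. The top is 1065×877×27 mm with its upper surface at z = 705 mm. It stands on four 60×60 mm square legs, each inset 40 mm from the nearest pair of top edges, running from the floor to the underside of the top. Four apron rails, 60 mm thick and 106 mm tall, run between adjacent legs with their top edges flush with the underside of the top and their outer faces flush with the legs' outer faces.

The table is on the floor beside the stool on its −x side.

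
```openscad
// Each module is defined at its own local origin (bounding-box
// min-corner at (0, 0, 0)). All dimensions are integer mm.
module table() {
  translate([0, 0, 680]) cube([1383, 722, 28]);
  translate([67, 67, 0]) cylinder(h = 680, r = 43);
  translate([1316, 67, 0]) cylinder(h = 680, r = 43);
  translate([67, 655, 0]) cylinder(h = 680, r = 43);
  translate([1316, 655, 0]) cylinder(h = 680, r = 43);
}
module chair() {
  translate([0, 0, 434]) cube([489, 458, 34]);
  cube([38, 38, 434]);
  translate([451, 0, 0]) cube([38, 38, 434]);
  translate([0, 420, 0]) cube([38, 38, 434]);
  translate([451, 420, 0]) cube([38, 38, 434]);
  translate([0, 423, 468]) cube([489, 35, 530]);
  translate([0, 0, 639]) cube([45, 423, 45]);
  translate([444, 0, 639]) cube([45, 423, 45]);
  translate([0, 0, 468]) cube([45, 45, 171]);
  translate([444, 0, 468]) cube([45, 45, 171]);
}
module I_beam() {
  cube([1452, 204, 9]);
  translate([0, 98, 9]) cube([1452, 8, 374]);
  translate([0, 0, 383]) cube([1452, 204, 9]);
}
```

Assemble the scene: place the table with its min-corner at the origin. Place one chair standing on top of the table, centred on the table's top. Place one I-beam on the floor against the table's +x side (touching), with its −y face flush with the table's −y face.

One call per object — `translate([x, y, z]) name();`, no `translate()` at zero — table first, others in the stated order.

table();
translate([447, 132, 708]) chair();
translate([1383, 0, 0]) I_beam();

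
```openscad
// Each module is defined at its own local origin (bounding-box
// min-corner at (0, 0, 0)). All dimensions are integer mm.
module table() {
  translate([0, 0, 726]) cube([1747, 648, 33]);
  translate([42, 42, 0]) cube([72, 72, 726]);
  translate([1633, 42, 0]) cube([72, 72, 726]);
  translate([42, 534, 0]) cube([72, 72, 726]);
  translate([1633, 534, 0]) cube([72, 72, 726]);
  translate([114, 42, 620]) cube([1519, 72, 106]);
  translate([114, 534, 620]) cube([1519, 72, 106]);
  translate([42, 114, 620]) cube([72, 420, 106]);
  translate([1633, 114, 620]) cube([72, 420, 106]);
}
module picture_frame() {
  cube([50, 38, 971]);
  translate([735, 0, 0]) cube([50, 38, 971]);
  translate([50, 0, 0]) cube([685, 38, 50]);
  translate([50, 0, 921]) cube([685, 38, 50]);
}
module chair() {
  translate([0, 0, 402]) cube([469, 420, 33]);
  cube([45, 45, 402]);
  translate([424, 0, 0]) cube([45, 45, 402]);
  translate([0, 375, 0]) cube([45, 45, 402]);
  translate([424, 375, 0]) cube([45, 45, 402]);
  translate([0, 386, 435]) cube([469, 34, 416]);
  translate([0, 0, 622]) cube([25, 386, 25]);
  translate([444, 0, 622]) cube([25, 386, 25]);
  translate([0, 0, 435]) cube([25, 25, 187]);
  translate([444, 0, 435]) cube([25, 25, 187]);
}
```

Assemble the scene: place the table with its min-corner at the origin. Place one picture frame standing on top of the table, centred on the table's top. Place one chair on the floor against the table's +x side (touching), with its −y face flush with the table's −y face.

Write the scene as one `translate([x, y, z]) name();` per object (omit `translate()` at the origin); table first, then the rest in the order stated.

table();
translate([481, 305, 759]) picture_frame();
translate([1747, 0, 0]) chair();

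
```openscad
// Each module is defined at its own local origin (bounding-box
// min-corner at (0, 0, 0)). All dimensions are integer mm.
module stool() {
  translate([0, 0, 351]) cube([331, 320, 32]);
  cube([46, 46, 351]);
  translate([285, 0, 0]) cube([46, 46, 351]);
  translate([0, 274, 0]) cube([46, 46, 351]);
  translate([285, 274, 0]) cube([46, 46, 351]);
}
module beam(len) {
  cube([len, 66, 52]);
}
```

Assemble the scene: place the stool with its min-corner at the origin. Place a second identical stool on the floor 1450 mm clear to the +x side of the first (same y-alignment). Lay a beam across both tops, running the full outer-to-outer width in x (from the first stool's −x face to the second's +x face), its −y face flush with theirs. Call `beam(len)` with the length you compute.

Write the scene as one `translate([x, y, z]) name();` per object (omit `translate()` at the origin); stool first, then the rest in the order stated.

stool();
translate([1781, 0, 0]) stool();
translate([0, 0, 383]) beam(2112);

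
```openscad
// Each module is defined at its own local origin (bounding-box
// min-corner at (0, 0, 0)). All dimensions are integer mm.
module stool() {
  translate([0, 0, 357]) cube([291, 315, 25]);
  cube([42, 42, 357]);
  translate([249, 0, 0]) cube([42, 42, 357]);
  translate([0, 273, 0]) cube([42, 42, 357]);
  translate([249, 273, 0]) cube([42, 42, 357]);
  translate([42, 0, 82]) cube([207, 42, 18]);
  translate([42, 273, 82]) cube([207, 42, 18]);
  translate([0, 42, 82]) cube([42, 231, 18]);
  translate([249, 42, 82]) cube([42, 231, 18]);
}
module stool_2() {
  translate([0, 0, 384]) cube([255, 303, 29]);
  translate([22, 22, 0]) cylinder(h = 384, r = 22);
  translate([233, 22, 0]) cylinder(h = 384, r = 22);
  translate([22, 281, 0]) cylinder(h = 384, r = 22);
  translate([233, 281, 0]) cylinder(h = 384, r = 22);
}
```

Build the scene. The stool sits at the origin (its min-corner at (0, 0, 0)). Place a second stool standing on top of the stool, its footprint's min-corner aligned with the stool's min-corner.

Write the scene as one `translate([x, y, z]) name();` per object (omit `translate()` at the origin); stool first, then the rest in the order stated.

stool();
translate([0, 0, 382]) stool_2();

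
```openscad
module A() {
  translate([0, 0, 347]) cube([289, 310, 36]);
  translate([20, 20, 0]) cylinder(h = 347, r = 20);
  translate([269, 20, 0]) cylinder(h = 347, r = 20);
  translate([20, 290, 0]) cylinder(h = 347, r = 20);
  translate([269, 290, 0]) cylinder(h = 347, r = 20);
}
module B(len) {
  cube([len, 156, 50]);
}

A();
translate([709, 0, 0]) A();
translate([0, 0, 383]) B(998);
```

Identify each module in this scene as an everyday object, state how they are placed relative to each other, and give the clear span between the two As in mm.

Second stool starts at x = 709; first ends at x = 289; clear span = 709 − 289 = 420 mm.

A is a stool. B is a beam. A beam spans the tops of two stools. The clear span between the two stools is 420 mm.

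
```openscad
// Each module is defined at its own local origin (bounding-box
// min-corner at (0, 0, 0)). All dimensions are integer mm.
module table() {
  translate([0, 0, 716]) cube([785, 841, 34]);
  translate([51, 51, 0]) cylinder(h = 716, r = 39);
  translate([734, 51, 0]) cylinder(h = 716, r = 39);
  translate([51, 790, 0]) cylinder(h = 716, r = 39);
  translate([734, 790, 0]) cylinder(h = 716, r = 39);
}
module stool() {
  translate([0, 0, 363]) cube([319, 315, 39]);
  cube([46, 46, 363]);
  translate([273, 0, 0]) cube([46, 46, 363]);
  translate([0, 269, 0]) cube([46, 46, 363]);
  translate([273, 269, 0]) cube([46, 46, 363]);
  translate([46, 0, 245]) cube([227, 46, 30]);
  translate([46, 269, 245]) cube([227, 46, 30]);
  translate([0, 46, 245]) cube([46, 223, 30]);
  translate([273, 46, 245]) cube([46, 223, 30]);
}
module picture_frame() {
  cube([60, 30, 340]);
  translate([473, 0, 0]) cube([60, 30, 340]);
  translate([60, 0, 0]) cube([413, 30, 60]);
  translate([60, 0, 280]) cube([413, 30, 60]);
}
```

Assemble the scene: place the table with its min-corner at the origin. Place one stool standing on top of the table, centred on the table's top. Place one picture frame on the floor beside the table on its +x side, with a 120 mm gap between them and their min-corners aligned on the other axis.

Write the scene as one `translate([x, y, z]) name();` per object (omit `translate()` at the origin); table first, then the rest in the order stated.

table();
translate([233, 263, 750]) stool();
translate([905, 0, 0]) picture_frame();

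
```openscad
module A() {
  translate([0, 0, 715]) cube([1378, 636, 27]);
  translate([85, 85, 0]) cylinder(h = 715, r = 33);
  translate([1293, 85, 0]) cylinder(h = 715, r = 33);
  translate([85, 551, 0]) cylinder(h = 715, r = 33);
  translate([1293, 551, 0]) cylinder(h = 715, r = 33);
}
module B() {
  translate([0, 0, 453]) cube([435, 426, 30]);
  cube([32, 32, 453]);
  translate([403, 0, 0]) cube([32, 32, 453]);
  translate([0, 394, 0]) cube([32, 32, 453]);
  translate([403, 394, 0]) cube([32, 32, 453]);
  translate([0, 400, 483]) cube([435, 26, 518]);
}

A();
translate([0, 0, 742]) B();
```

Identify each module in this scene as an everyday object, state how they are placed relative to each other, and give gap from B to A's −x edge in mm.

A is a table. B is a chair. The chair is on top of the table. The gap from the chair to the table's −x edge is 0 mm.

The chair's min-x is at 0; the table's min-x is 0; gap = 0 mm.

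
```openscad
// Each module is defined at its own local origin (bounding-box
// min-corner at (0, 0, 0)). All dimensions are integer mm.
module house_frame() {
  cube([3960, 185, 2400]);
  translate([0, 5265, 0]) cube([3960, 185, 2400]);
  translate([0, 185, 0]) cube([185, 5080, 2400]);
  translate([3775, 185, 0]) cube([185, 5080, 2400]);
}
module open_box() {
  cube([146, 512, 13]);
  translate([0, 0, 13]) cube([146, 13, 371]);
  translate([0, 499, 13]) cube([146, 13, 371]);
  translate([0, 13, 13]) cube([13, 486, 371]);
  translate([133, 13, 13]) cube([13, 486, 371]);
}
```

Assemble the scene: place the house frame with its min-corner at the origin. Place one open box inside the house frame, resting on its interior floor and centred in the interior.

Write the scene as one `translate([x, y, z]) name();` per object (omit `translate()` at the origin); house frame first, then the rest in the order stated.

house_frame();
translate([1907, 2469, 0]) open_box();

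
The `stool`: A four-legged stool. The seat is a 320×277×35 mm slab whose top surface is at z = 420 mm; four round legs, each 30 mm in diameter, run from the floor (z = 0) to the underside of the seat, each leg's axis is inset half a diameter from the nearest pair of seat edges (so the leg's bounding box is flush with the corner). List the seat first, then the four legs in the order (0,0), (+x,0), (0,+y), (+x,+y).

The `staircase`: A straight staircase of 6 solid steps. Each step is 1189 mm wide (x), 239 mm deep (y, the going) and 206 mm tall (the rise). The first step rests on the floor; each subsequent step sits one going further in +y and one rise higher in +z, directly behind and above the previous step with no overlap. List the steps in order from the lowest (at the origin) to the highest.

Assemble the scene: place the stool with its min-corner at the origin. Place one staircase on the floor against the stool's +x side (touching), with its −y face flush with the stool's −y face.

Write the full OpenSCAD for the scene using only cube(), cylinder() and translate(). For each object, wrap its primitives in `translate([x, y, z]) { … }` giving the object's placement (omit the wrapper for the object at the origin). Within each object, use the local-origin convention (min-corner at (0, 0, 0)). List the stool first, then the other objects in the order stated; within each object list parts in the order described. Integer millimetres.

translate([0, 0, 385]) cube([320, 277, 35]);
translate([15, 15, 0]) cylinder(h = 385, r = 15);
translate([305, 15, 0]) cylinder(h = 385, r = 15);
translate([15, 262, 0]) cylinder(h = 385, r = 15);
translate([305, 262, 0]) cylinder(h = 385, r = 15);
translate([320, 0, 0]) {
  cube([1189, 239, 206]);
  translate([0, 239, 206]) cube([1189, 239, 206]);
  translate([0, 478, 412]) cube([1189, 239, 206]);
  translate([0, 717, 618]) cube([1189, 239, 206]);
  translate([0, 956, 824]) cube([1189, 239, 206]);
  translate([0, 1195, 1030]) cube([1189, 239, 206]);
}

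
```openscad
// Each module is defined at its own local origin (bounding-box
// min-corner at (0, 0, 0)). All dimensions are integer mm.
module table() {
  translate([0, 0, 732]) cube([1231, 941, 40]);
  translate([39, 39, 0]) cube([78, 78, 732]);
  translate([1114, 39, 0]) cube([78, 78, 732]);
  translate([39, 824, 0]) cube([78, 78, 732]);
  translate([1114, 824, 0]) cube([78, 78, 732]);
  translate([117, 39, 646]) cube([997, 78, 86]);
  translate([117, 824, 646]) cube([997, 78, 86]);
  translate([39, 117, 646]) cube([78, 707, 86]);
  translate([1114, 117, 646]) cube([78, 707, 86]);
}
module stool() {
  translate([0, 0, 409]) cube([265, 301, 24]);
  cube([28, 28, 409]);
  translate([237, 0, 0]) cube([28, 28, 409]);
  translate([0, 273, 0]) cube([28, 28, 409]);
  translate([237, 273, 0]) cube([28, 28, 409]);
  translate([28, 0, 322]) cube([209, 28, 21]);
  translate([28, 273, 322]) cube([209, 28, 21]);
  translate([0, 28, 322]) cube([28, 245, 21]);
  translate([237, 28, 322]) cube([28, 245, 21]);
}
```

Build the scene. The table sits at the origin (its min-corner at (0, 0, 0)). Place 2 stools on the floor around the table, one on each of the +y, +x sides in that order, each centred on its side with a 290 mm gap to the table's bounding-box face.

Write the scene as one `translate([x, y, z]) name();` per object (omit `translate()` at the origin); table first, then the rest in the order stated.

table();
translate([483, 1231, 0]) stool();
translate([1521, 320, 0]) stool();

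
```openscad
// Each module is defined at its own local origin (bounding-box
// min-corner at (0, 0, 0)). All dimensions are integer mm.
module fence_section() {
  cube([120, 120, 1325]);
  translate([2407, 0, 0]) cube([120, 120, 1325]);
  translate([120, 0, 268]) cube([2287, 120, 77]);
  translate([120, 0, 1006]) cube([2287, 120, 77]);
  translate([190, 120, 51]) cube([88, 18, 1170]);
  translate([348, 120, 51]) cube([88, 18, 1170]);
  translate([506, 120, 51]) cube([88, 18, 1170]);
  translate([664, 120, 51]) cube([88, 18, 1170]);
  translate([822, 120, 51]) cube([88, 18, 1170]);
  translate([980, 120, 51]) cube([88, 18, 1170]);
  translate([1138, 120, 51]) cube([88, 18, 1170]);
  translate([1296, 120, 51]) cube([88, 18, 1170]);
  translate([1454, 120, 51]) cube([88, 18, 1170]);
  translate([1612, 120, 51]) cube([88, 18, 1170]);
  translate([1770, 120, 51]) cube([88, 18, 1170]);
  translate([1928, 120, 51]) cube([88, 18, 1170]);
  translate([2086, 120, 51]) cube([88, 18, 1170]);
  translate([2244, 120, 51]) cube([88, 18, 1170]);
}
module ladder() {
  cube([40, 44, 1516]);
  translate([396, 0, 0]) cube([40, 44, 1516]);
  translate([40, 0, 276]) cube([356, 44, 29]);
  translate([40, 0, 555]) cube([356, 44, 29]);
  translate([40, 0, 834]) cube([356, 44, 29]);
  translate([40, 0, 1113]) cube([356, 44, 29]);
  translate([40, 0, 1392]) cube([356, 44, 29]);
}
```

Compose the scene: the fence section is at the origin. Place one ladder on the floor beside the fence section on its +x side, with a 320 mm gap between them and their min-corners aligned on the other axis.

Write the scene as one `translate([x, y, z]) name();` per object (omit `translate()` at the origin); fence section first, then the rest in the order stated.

fence_section();
translate([2847, 0, 0]) ladder();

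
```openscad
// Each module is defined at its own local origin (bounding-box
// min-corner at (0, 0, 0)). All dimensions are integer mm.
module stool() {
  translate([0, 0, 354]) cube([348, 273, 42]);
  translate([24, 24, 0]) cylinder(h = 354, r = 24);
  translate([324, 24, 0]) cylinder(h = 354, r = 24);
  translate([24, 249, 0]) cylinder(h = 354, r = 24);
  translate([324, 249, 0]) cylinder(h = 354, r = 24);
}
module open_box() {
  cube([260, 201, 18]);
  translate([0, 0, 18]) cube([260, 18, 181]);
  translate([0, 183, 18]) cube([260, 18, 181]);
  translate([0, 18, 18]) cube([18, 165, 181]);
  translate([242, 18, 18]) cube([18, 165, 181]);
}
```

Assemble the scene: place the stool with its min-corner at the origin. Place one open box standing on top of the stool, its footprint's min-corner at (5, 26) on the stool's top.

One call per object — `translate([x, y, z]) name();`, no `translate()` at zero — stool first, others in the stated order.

stool();
translate([5, 26, 396]) open_box();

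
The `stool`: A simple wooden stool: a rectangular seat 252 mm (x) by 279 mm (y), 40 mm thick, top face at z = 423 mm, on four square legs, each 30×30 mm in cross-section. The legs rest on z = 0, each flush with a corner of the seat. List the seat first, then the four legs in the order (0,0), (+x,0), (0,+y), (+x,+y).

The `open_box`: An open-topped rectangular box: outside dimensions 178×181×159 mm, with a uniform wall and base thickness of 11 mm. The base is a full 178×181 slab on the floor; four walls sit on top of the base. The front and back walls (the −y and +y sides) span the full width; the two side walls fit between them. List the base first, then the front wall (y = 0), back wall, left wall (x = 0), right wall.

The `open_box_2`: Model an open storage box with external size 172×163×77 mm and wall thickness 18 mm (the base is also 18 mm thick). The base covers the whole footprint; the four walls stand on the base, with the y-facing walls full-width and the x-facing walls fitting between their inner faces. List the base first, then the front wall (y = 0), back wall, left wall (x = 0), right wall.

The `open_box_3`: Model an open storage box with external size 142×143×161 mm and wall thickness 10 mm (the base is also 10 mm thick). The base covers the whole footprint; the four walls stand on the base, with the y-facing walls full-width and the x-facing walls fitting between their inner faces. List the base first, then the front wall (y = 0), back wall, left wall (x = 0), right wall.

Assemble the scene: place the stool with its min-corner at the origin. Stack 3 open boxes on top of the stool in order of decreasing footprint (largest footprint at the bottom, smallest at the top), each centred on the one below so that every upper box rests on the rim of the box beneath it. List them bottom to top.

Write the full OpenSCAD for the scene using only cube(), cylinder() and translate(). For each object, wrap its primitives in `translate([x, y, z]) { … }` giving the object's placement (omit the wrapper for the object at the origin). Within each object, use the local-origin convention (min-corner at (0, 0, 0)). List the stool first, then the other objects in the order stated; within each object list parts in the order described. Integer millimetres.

translate([0, 0, 383]) cube([252, 279, 40]);
cube([30, 30, 383]);
translate([222, 0, 0]) cube([30, 30, 383]);
translate([0, 249, 0]) cube([30, 30, 383]);
translate([222, 249, 0]) cube([30, 30, 383]);
translate([37, 49, 423]) {
  cube([178, 181, 11]);
  translate([0, 0, 11]) cube([178, 11, 148]);
  translate([0, 170, 11]) cube([178, 11, 148]);
  translate([0, 11, 11]) cube([11, 159, 148]);
  translate([167, 11, 11]) cube([11, 159, 148]);
}
translate([40, 58, 582]) {
  cube([172, 163, 18]);
  translate([0, 0, 18]) cube([172, 18, 59]);
  translate([0, 145, 18]) cube([172, 18, 59]);
  translate([0, 18, 18]) cube([18, 127, 59]);
  translate([154, 18, 18]) cube([18, 127, 59]);
}
translate([55, 68, 659]) {
  cube([142, 143, 10]);
  translate([0, 0, 10]) cube([142, 10, 151]);
  translate([0, 133, 10]) cube([142, 10, 151]);
  translate([0, 10, 10]) cube([10, 123, 151]);
  translate([132, 10, 10]) cube([10, 123, 151]);
}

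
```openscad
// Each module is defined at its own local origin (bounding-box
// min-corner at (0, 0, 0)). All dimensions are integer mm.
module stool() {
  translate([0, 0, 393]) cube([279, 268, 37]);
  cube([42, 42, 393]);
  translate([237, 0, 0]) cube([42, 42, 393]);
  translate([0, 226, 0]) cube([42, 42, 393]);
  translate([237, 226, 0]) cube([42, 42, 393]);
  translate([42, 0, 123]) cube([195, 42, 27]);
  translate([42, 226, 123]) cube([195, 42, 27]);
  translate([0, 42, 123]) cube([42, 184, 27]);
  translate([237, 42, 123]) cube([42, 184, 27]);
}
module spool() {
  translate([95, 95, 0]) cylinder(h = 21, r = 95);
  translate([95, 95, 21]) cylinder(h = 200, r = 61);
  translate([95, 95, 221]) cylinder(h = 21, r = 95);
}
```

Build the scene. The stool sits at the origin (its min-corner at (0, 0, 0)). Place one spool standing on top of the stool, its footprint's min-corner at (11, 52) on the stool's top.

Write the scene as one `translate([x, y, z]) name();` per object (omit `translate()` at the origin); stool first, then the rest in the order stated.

stool();
translate([11, 52, 430]) spool();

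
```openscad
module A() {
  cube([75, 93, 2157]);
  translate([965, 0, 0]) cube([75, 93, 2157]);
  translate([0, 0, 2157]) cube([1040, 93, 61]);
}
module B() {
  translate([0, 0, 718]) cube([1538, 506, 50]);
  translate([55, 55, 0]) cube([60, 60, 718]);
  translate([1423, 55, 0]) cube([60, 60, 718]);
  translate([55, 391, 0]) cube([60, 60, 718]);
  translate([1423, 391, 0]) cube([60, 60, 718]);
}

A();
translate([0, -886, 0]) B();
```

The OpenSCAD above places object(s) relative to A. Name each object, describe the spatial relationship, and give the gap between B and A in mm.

The table's nearest face is 380 mm from the door frame's −y face.

A is a door frame. B is a table. The table is on the floor beside the door frame on its −y side. The gap between the table and the door frame is 380 mm.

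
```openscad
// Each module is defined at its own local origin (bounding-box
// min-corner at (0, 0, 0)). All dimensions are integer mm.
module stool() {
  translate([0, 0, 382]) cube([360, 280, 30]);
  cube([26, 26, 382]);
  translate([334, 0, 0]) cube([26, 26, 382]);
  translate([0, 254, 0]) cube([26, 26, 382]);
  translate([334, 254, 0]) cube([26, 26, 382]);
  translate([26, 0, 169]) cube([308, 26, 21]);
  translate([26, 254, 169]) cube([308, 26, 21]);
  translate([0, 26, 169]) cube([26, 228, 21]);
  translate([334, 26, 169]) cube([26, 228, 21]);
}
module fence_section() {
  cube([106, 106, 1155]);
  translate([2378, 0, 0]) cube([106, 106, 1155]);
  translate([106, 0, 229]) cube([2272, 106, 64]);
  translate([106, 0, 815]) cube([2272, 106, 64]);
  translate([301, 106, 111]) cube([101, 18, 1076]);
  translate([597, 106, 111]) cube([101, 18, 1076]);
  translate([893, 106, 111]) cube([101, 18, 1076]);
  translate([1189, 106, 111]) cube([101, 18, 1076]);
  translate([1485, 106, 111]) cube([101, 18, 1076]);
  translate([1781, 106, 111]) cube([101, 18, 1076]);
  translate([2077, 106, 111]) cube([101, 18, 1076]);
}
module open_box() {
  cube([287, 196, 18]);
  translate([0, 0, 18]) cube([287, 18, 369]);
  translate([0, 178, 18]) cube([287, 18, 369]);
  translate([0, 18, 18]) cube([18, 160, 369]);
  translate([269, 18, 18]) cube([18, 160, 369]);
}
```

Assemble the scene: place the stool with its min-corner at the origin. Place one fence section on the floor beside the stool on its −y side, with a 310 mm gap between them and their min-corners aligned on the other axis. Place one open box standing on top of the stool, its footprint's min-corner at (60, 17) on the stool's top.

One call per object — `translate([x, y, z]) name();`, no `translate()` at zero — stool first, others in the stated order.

stool();
translate([0, -434, 0]) fence_section();
translate([60, 17, 412]) open_box();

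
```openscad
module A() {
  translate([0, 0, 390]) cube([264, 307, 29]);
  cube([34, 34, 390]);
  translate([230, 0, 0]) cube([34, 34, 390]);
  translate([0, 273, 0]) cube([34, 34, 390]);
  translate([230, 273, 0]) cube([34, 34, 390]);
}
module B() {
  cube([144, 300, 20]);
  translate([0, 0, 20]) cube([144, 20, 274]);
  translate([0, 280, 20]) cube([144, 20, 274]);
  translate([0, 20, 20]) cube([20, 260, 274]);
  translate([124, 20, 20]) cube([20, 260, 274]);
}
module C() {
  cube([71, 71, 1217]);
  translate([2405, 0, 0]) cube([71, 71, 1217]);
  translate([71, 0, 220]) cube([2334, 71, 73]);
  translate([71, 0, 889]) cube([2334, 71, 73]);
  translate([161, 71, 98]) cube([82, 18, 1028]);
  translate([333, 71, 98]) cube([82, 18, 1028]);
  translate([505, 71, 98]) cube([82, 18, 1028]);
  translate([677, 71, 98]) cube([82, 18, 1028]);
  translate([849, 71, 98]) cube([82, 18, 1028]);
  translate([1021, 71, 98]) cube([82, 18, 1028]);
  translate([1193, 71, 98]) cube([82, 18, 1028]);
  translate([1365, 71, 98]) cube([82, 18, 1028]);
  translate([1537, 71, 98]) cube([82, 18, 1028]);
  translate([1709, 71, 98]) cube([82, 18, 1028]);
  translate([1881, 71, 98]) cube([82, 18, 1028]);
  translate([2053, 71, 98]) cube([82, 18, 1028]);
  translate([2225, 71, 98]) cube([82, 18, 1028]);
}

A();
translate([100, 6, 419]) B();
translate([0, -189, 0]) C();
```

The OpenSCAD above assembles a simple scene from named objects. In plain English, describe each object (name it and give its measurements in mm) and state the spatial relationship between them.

A is a four-legged stool. The seat is 264×307 mm, 29 mm thick, top at z = 419 mm. It stands on four square legs, each 34×34 mm in cross-section, from z = 0 to the seat underside, each flush with a corner of the seat.

B is an open-topped rectangular box: outside dimensions 144×300×294 mm, with a uniform wall and base thickness of 20 mm. The base is a full 144×300 slab on the floor; four walls sit on top of the base. The front and back walls (the −y and +y sides) span the full width; the two side walls fit between them.

C is a fence section. Two 71×71 mm posts, 1217 mm tall, stand on the floor with a clear span of 2334 mm between their inner faces. Two horizontal rails of 71×73 mm section span the gap between the posts with their undersides at z = 220 mm and z = 889 mm, flush with the posts' −y face. 13 pickets, each 82 mm wide, 18 mm thick and 1028 mm tall, are fixed to the +y face of the rails with their bottoms at z = 98 mm, evenly spaced across the span with equal gaps (rounded down to the nearest mm) at the −x end and between each pair — any rounding remainder accumulates at the +x end.

The open box is on top of the stool. The fence section is on the floor beside the stool on its −y side.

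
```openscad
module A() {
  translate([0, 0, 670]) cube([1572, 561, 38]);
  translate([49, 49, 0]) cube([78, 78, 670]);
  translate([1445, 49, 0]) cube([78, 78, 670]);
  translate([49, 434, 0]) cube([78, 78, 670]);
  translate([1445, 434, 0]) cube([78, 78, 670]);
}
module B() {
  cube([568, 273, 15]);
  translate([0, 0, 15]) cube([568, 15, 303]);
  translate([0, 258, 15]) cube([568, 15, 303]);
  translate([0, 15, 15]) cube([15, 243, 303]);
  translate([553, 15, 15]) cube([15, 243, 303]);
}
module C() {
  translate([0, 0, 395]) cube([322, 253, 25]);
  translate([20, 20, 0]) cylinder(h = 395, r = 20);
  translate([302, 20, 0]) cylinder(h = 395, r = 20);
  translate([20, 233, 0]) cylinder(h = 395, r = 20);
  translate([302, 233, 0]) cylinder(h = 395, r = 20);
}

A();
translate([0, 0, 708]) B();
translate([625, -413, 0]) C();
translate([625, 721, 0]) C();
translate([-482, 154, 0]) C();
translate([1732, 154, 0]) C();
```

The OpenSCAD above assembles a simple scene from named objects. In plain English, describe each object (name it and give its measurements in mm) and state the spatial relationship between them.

A is a rectangular dining table. The top is 1572×561×38 mm with its upper surface at z = 708 mm. It stands on four 78×78 mm square legs, each inset 49 mm from the nearest pair of top edges, running from the floor to the underside of the top.

B is an open-topped rectangular box: outside dimensions 568×273×318 mm, with a uniform wall and base thickness of 15 mm. The base is a full 568×273 slab on the floor; four walls sit on top of the base. The front and back walls (the −y and +y sides) span the full width; the two side walls fit between them.

C is a four-legged stool. The seat is a 322×253×25 mm slab whose top surface is at z = 420 mm; four round legs, each 40 mm in diameter, run from the floor (z = 0) to the underside of the seat, each leg's axis is inset half a diameter from the nearest pair of seat edges (so the leg's bounding box is flush with the corner).

The open box is on top of the table. Four stools sit around the table at the −y, +y, −x, +x sides.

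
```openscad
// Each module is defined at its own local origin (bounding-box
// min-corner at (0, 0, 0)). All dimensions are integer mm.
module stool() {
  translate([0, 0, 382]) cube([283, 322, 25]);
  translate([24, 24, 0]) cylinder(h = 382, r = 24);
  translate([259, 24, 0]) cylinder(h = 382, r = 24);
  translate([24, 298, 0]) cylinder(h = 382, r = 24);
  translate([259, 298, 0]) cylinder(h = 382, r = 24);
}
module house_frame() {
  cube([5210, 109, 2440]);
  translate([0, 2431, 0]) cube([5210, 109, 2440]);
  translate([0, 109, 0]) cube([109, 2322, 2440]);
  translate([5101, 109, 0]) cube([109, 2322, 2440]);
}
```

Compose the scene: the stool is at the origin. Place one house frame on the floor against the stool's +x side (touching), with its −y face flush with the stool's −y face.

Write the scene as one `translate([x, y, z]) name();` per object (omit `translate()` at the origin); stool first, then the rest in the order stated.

stool();
translate([283, 0, 0]) house_frame();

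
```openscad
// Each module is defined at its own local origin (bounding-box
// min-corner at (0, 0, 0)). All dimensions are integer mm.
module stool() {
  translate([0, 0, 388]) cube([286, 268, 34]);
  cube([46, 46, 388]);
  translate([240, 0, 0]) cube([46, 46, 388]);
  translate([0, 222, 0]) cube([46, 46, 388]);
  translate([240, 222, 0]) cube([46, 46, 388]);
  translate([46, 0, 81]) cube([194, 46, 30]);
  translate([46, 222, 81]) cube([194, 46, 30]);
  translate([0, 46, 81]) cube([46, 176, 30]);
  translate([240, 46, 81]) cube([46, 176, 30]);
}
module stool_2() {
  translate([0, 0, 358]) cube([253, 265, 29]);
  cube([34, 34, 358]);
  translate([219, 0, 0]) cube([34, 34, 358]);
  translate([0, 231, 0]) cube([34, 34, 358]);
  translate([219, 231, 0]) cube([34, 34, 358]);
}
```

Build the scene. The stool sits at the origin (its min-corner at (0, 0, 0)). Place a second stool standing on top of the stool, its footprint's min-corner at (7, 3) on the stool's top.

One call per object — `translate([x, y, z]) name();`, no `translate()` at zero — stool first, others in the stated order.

stool();
translate([7, 3, 422]) stool_2();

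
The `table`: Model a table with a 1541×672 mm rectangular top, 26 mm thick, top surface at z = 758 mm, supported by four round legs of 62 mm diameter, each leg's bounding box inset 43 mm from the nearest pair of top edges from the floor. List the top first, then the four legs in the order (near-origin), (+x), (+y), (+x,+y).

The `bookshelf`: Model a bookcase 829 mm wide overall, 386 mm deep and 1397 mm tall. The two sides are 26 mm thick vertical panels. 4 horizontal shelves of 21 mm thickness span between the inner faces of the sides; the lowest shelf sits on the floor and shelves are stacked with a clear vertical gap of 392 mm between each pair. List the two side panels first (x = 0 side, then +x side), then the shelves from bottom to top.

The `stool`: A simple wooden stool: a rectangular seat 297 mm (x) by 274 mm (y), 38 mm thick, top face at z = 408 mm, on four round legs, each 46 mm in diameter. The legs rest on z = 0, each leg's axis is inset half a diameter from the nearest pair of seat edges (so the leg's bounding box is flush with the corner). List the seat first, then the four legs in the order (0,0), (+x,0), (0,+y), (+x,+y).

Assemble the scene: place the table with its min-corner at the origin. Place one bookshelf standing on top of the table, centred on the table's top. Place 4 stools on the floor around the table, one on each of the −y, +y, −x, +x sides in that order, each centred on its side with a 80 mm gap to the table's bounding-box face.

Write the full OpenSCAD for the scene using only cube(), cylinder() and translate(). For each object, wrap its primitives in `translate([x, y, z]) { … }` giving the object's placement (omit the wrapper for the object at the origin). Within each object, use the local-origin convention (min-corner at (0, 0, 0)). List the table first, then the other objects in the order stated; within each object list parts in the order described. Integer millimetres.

translate([0, 0, 732]) cube([1541, 672, 26]);
translate([74, 74, 0]) cylinder(h = 732, r = 31);
translate([1467, 74, 0]) cylinder(h = 732, r = 31);
translate([74, 598, 0]) cylinder(h = 732, r = 31);
translate([1467, 598, 0]) cylinder(h = 732, r = 31);
translate([356, 143, 758]) {
  cube([26, 386, 1397]);
  translate([803, 0, 0]) cube([26, 386, 1397]);
  translate([26, 0, 0]) cube([777, 386, 21]);
  translate([26, 0, 413]) cube([777, 386, 21]);
  translate([26, 0, 826]) cube([777, 386, 21]);
  translate([26, 0, 1239]) cube([777, 386, 21]);
}
translate([622, -354, 0]) {
  translate([0, 0, 370]) cube([297, 274, 38]);
  translate([23, 23, 0]) cylinder(h = 370, r = 23);
  translate([274, 23, 0]) cylinder(h = 370, r = 23);
  translate([23, 251, 0]) cylinder(h = 370, r = 23);
  translate([274, 251, 0]) cylinder(h = 370, r = 23);
}
translate([622, 752, 0]) {
  translate([0, 0, 370]) cube([297, 274, 38]);
  translate([23, 23, 0]) cylinder(h = 370, r = 23);
  translate([274, 23, 0]) cylinder(h = 370, r = 23);
  translate([23, 251, 0]) cylinder(h = 370, r = 23);
  translate([274, 251, 0]) cylinder(h = 370, r = 23);
}
translate([-377, 199, 0]) {
  translate([0, 0, 370]) cube([297, 274, 38]);
  translate([23, 23, 0]) cylinder(h = 370, r = 23);
  translate([274, 23, 0]) cylinder(h = 370, r = 23);
  translate([23, 251, 0]) cylinder(h = 370, r = 23);
  translate([274, 251, 0]) cylinder(h = 370, r = 23);
}
translate([1621, 199, 0]) {
  translate([0, 0, 370]) cube([297, 274, 38]);
  translate([23, 23, 0]) cylinder(h = 370, r = 23);
  translate([274, 23, 0]) cylinder(h = 370, r = 23);
  translate([23, 251, 0]) cylinder(h = 370, r = 23);
  translate([274, 251, 0]) cylinder(h = 370, r = 23);
}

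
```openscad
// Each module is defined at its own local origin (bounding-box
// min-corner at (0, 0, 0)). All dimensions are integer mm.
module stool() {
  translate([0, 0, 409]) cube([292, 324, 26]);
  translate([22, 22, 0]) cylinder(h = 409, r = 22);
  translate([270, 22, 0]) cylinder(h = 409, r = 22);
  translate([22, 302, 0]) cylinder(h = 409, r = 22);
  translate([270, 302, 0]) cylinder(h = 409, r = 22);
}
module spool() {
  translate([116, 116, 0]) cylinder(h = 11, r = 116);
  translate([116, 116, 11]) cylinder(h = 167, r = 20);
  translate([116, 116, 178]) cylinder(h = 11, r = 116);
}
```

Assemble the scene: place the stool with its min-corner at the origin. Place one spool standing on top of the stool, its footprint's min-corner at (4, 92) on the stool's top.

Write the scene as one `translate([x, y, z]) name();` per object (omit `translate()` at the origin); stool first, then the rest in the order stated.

stool();
translate([4, 92, 435]) spool();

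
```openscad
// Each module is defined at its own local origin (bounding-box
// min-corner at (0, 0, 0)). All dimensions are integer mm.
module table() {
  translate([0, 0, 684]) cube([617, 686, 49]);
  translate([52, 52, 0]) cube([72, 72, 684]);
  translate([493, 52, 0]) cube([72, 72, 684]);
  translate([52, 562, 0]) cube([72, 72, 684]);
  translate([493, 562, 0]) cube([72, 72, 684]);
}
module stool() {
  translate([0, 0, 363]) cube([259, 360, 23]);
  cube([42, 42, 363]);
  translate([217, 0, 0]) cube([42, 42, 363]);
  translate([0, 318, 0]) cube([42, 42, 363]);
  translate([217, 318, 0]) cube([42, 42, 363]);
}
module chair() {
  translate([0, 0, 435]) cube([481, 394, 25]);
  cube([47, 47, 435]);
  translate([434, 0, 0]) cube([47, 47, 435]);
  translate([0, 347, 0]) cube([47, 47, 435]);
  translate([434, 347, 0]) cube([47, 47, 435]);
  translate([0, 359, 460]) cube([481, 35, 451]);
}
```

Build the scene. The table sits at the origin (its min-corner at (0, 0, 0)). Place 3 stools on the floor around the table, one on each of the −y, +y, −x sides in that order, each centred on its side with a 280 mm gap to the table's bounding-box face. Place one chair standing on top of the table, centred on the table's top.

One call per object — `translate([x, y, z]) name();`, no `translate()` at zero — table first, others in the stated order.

table();
translate([179, -640, 0]) stool();
translate([179, 966, 0]) stool();
translate([-539, 163, 0]) stool();
translate([68, 146, 733]) chair();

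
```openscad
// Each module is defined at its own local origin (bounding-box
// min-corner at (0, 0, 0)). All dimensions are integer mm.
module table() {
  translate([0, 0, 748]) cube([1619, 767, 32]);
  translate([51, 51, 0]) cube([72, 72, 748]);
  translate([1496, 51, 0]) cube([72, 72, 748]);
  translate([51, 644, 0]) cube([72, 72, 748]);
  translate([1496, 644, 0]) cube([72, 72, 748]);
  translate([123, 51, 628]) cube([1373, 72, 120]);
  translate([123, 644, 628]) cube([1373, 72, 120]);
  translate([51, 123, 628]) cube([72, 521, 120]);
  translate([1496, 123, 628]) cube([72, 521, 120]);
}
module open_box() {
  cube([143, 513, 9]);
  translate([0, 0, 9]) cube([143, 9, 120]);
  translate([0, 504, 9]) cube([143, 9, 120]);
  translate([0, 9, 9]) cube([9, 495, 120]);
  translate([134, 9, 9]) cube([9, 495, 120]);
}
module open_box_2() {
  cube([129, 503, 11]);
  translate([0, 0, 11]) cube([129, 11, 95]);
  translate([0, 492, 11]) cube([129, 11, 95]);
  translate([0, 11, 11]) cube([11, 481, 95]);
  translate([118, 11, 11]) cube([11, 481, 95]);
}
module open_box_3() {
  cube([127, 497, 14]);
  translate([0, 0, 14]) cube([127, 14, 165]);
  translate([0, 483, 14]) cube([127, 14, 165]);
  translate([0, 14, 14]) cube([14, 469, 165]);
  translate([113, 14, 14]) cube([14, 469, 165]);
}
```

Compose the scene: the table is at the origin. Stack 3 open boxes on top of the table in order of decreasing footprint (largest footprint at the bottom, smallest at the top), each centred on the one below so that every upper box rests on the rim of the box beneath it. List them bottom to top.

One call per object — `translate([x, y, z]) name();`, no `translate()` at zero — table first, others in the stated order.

table();
translate([738, 127, 780]) open_box();
translate([745, 132, 909]) open_box_2();
translate([746, 135, 1015]) open_box_3();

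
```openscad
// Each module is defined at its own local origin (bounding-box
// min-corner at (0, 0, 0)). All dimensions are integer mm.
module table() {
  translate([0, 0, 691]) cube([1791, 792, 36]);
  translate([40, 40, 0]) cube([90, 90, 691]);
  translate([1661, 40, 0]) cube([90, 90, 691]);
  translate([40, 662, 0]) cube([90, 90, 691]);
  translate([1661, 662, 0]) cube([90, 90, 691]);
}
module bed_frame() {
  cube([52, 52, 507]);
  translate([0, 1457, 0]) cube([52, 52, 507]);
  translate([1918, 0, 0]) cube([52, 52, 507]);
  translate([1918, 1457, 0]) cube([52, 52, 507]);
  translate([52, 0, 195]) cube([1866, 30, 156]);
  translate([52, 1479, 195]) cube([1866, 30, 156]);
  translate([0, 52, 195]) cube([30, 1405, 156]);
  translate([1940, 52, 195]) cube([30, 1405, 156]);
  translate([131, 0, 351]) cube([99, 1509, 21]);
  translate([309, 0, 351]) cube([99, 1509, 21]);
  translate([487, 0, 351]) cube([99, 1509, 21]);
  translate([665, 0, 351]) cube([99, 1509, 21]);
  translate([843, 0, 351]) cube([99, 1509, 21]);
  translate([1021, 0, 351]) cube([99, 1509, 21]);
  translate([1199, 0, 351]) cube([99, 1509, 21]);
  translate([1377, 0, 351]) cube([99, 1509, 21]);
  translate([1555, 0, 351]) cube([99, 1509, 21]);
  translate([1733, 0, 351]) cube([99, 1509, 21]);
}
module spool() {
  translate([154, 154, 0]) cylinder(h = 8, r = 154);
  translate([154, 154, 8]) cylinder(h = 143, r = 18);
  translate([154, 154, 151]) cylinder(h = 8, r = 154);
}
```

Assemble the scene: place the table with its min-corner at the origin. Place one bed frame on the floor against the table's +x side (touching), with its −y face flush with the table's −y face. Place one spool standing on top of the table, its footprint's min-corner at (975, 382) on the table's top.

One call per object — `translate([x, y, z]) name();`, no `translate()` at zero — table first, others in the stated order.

table();
translate([1791, 0, 0]) bed_frame();
translate([975, 382, 727]) spool();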